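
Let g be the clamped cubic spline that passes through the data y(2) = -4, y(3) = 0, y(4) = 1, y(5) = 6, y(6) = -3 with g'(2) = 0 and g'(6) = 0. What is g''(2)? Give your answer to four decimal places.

Let M_i = g''(x_i). Step sizes h_i = 1, 1, 1, 1; slopes of the chords Δ_i = (y_(i+1) - y_i)/h_i = 4, 1, 5, -9.
  1·M_0 + 4·M_1 + 1·M_2 = 6(Δ_1 - Δ_0) = -18
  1·M_1 + 4·M_2 + 1·M_3 = 6(Δ_2 - Δ_1) = 24
  1·M_2 + 4·M_3 + 1·M_4 = 6(Δ_3 - Δ_2) = -84
Clamped end conditions give two more equations: 2h_0·M_0 + h_0·M_1 = 6(Δ_0 - g'(2)) = 24 and h_3·M_3 + 2h_3·M_4 = 6(g'(6) - Δ_3) = 54.
Hence M_0 = 531/28, M_1 = -195/14, M_2 = 75/4, M_3 = -519/14, M_4 = 1275/28.

18.9643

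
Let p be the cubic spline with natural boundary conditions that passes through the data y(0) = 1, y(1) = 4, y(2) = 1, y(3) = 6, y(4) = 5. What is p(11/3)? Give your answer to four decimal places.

6.0106

Let σ_i = p''(x_i). Step sizes h_i = 1, 1, 1, 1; slopes of the chords Δ_i = (y_(i+1) - y_i)/h_i = 3, -3, 5, -1.
  1·σ_0 + 4·σ_1 + 1·σ_2 = 6(Δ_1 - Δ_0) = -36
  1·σ_1 + 4·σ_2 + 1·σ_3 = 6(Δ_2 - Δ_1) = 48
  1·σ_2 + 4·σ_3 + 1·σ_4 = 6(Δ_3 - Δ_2) = -36
Natural end conditions: σ_0 = σ_4 = 0.
Hence σ_0 = 0, σ_1 = -96/7, σ_2 = 132/7, σ_3 = -96/7, σ_4 = 0.
On [3, 4], p(t) = 6 + 25/7·(t - 3) - 48/7·(t - 3)² + 16/7·(t - 3)³.
With (t - 3) = 2/3: p(11/3) = 1136/189.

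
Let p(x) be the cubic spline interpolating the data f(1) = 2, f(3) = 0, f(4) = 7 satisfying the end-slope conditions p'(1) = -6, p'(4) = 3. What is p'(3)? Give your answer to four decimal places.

Let σ_i = p''(x_i). Step sizes h_i = 2, 1; slopes of the chords Δ_i = (y_(i+1) - y_i)/h_i = -1, 7.
  2·σ_0 + 6·σ_1 + 1·σ_2 = 6(Δ_1 - Δ_0) = 48
Clamped end conditions give two more equations: 2h_0·σ_0 + h_0·σ_1 = 6(Δ_0 - p'(1)) = 30 and h_1·σ_1 + 2h_1·σ_2 = 6(p'(4) - Δ_1) = -24.
Hence σ_0 = 5/2, σ_1 = 10, σ_2 = -17.
On [3, 4], p'(x) = b_1 + 2c_1·(x - 3) + 3d_1·(x - 3)² with b_1 = Δ_1 - h_1(2σ_1 + σ_2)/6 = 13/2, c_1 = σ_1/2 = 5, d_1 = (σ_2 - σ_1)/(6h_1) = -9/2. So p'(3) = 13/2.

6.5000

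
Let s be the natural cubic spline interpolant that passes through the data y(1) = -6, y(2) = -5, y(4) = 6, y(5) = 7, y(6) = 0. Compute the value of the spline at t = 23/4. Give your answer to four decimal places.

2.1726

Put m_i = s'' at the i-th knot. Here h = (1, 2, 1, 1) and Δ = (1, 11/2, 1, -7), so the interior equations h_(i-1)·m_(i-1) + 2(h_(i-1)+h_i)·m_i + h_i·m_(i+1) = 6(Δ_i − Δ_(i-1)) read
  1·m_0 + 6·m_1 + 2·m_2 = 6(Δ_1 - Δ_0) = 27
  2·m_1 + 6·m_2 + 1·m_3 = 6(Δ_2 - Δ_1) = -27
  1·m_2 + 4·m_3 + 1·m_4 = 6(Δ_3 - Δ_2) = -48
Natural end conditions: m_0 = m_4 = 0.
Solving the tridiagonal system: m_0 = 0, m_1 = 741/122, m_2 = -288/61, m_3 = -660/61, m_4 = 0.
On [5, 6], s(t) = 7 - 207/61·(t - 5) - 330/61·(t - 5)² + 110/61·(t - 5)³.
With (t - 5) = 3/4: s(23/4) = 4241/1952.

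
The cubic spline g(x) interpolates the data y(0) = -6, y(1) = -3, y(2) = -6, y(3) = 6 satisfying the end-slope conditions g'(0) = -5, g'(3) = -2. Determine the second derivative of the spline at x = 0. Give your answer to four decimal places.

With M_i denoting the second derivative at x_i, h_i = 1, 1, 1, and Δ_i = (y_(i+1) − y_i)/h_i = 3, -3, 12:
  1·M_0 + 4·M_1 + 1·M_2 = 6(Δ_1 - Δ_0) = -36
  1·M_1 + 4·M_2 + 1·M_3 = 6(Δ_2 - Δ_1) = 90
Clamped end conditions give two more equations: 2h_0·M_0 + h_0·M_1 = 6(Δ_0 - g'(0)) = 48 and h_2·M_2 + 2h_2·M_3 = 6(g'(3) - Δ_2) = -84.
Hence M_0 = 196/5, M_1 = -152/5, M_2 = 232/5, M_3 = -326/5.

39.2000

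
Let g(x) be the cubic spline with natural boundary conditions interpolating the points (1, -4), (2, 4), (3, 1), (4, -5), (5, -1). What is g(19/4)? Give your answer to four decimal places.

With m_i denoting the second derivative at x_i, h_i = 1, 1, 1, 1, and Δ_i = (y_(i+1) − y_i)/h_i = 8, -3, -6, 4:
  1·m_0 + 4·m_1 + 1·m_2 = 6(Δ_1 - Δ_0) = -66
  1·m_1 + 4·m_2 + 1·m_3 = 6(Δ_2 - Δ_1) = -18
  1·m_2 + 4·m_3 + 1·m_4 = 6(Δ_3 - Δ_2) = 60
Natural end conditions: m_0 = m_4 = 0.
Solving: m_0 = 0, m_1 = -429/28, m_2 = -33/7, m_3 = 453/28, m_4 = 0.
On [4, 5], g(x) = -5 - 39/28·(x - 4) + 453/56·(x - 4)² - 151/56·(x - 4)³.
With (x - 4) = 3/4: g(19/4) = -9433/3584.

-2.6320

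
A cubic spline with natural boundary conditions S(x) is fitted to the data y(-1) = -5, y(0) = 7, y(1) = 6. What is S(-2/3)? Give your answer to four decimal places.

With m_i denoting the second derivative at x_i, h_i = 1, 1, and Δ_i = (y_(i+1) − y_i)/h_i = 12, -1:
  1·m_0 + 4·m_1 + 1·m_2 = 6(Δ_1 - Δ_0) = -78
Natural end conditions: m_0 = m_2 = 0.
Solving: m_0 = 0, m_1 = -39/2, m_2 = 0.
On [-1, 0], S(x) = -5 + 61/4·(x + 1) + 0·(x + 1)² - 13/4·(x + 1)³.
With (x + 1) = 1/3: S(-2/3) = -1/27.

-0.0370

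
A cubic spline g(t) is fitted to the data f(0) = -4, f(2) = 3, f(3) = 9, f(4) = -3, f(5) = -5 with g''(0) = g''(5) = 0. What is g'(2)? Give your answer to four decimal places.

Put σ_i = g'' at the i-th knot. Here h = (2, 1, 1, 1) and Δ = (7/2, 6, -12, -2), so the interior equations h_(i-1)·σ_(i-1) + 2(h_(i-1)+h_i)·σ_i + h_i·σ_(i+1) = 6(Δ_i − Δ_(i-1)) read
  2·σ_0 + 6·σ_1 + 1·σ_2 = 6(Δ_1 - Δ_0) = 15
  1·σ_1 + 4·σ_2 + 1·σ_3 = 6(Δ_2 - Δ_1) = -108
  1·σ_2 + 4·σ_3 + 1·σ_4 = 6(Δ_3 - Δ_2) = 60
Natural end conditions: σ_0 = σ_4 = 0.
Hence σ_0 = 0, σ_1 = 717/86, σ_2 = -1506/43, σ_3 = 2043/86, σ_4 = 0.
On [2, 3], g'(t) = b_1 + 2c_1·(t - 2) + 3d_1·(t - 2)² with b_1 = Δ_1 - h_1(2σ_1 + σ_2)/6 = 779/86, c_1 = σ_1/2 = 717/172, d_1 = (σ_2 - σ_1)/(6h_1) = -1243/172. So g'(2) = 779/86.

9.0581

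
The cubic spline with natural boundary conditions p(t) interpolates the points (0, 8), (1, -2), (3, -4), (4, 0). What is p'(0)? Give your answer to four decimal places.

-11.3750

With m_i denoting the second derivative at x_i, h_i = 1, 2, 1, and Δ_i = (y_(i+1) − y_i)/h_i = -10, -1, 4:
  1·m_0 + 6·m_1 + 2·m_2 = 6(Δ_1 - Δ_0) = 54
  2·m_1 + 6·m_2 + 1·m_3 = 6(Δ_2 - Δ_1) = 30
Natural end conditions: m_0 = m_3 = 0.
Forward elimination and back-substitution give m_0 = 0, m_1 = 33/4, m_2 = 9/4, m_3 = 0.
On [0, 1], p'(t) = b_0 + 2c_0·t + 3d_0·t² with b_0 = Δ_0 - h_0(2m_0 + m_1)/6 = -91/8, c_0 = m_0/2 = 0, d_0 = (m_1 - m_0)/(6h_0) = 11/8. So p'(0) = -91/8.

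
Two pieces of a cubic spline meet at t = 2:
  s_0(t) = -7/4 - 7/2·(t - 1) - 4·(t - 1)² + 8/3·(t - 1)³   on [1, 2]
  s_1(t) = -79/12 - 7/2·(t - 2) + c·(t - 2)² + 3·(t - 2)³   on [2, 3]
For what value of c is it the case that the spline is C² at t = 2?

4

s_0''(t) = -8 + 16·(t - 1), so s_0''(2) = 8. On the right, s_1''(2) = 2c, so c = 4.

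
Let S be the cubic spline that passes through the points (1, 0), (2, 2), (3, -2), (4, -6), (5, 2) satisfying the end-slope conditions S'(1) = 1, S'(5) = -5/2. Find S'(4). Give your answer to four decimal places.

5.4732

Write m_i for S''(x_i). With h_i = 1, 1, 1, 1 and divided differences Δ_i = 2, -4, -4, 8, the continuity of S' gives the tridiagonal system
  1·m_0 + 4·m_1 + 1·m_2 = 6(Δ_1 - Δ_0) = -36
  1·m_1 + 4·m_2 + 1·m_3 = 6(Δ_2 - Δ_1) = 0
  1·m_2 + 4·m_3 + 1·m_4 = 6(Δ_3 - Δ_2) = 72
Clamped end conditions give two more equations: 2h_0·m_0 + h_0·m_1 = 6(Δ_0 - S'(1)) = 6 and h_3·m_3 + 2h_3·m_4 = 6(S'(5) - Δ_3) = -63.
Hence m_0 = 437/56, m_1 = -269/28, m_2 = -43/8, m_3 = 871/28, m_4 = -2635/56.
On [4, 5], S'(t) = b_3 + 2c_3·(t - 4) + 3d_3·(t - 4)² with b_3 = Δ_3 - h_3(2m_3 + m_4)/6 = 613/112, c_3 = m_3/2 = 871/56, d_3 = (m_4 - m_3)/(6h_3) = -1459/112. So S'(4) = 613/112.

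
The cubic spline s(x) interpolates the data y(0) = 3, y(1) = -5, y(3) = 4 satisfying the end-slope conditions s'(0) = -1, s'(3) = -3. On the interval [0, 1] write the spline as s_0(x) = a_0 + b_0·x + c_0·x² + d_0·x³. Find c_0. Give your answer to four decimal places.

Put σ_i = s'' at the i-th knot. Here h = (1, 2) and Δ = (-8, 9/2), so the interior equations h_(i-1)·σ_(i-1) + 2(h_(i-1)+h_i)·σ_i + h_i·σ_(i+1) = 6(Δ_i − Δ_(i-1)) read
  1·σ_0 + 6·σ_1 + 2·σ_2 = 6(Δ_1 - Δ_0) = 75
Clamped end conditions give two more equations: 2h_0·σ_0 + h_0·σ_1 = 6(Δ_0 - s'(0)) = -42 and h_1·σ_1 + 2h_1·σ_2 = 6(s'(3) - Δ_1) = -45.
Solving: σ_0 = -205/6, σ_1 = 79/3, σ_2 = -293/12.
On [0, 1], with s_0(x) = a_0 + b_0·x + c_0·x² + d_0·x³: c_0 = σ_0/2 = -205/12, d_0 = (σ_1 - σ_0)/(6h_0) = 121/12, b_0 = Δ_0 - h_0(2σ_0 + σ_1)/6 = -1.

-17.0833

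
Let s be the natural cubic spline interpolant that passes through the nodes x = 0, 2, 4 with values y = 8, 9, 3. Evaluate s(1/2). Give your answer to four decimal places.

Put M_i = s'' at the i-th knot. Here h = (2, 2) and Δ = (1/2, -3), so the interior equations h_(i-1)·M_(i-1) + 2(h_(i-1)+h_i)·M_i + h_i·M_(i+1) = 6(Δ_i − Δ_(i-1)) read
  2·M_0 + 8·M_1 + 2·M_2 = 6(Δ_1 - Δ_0) = -21
Natural end conditions: M_0 = M_2 = 0.
Solving the tridiagonal system: M_0 = 0, M_1 = -21/8, M_2 = 0.
On [0, 2], s(x) = 8 + 11/8·x + 0·x² - 7/32·x³.
With x = 1/2: s(1/2) = 2217/256.

8.6602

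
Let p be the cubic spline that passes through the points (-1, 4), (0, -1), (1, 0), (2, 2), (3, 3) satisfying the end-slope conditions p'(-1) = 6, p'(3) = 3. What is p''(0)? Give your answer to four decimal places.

Let σ_i = p''(x_i). Step sizes h_i = 1, 1, 1, 1; slopes of the chords Δ_i = (y_(i+1) - y_i)/h_i = -5, 1, 2, 1.
  1·σ_0 + 4·σ_1 + 1·σ_2 = 6(Δ_1 - Δ_0) = 36
  1·σ_1 + 4·σ_2 + 1·σ_3 = 6(Δ_2 - Δ_1) = 6
  1·σ_2 + 4·σ_3 + 1·σ_4 = 6(Δ_3 - Δ_2) = -6
Clamped end conditions give two more equations: 2h_0·σ_0 + h_0·σ_1 = 6(Δ_0 - p'(-1)) = -66 and h_3·σ_3 + 2h_3·σ_4 = 6(p'(3) - Δ_3) = 12.
Forward elimination and back-substitution give σ_0 = -303/7, σ_1 = 144/7, σ_2 = -3, σ_3 = -18/7, σ_4 = 51/7.

20.5714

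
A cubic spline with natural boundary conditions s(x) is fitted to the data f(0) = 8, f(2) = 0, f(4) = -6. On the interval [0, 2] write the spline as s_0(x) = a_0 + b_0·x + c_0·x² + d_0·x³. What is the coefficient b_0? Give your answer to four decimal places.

Put M_i = s'' at the i-th knot. Here h = (2, 2) and Δ = (-4, -3), so the interior equations h_(i-1)·M_(i-1) + 2(h_(i-1)+h_i)·M_i + h_i·M_(i+1) = 6(Δ_i − Δ_(i-1)) read
  2·M_0 + 8·M_1 + 2·M_2 = 6(Δ_1 - Δ_0) = 6
Natural end conditions: M_0 = M_2 = 0.
Solving the tridiagonal system: M_0 = 0, M_1 = 3/4, M_2 = 0.
On [0, 2], with s_0(x) = a_0 + b_0·x + c_0·x² + d_0·x³: c_0 = M_0/2 = 0, d_0 = (M_1 - M_0)/(6h_0) = 1/16, b_0 = Δ_0 - h_0(2M_0 + M_1)/6 = -17/4.

-4.2500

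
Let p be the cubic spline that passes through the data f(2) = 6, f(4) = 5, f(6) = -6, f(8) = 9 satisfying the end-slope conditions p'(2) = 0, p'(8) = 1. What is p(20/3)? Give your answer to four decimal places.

-1.5086

Write M_i for p''(x_i). With h_i = 2, 2, 2 and divided differences Δ_i = -1/2, -11/2, 15/2, the continuity of p' gives the tridiagonal system
  2·M_0 + 8·M_1 + 2·M_2 = 6(Δ_1 - Δ_0) = -30
  2·M_1 + 8·M_2 + 2·M_3 = 6(Δ_2 - Δ_1) = 78
Clamped end conditions give two more equations: 2h_0·M_0 + h_0·M_1 = 6(Δ_0 - p'(2)) = -3 and h_2·M_2 + 2h_2·M_3 = 6(p'(8) - Δ_2) = -39.
Hence M_0 = 109/30, M_1 = -263/30, M_2 = 493/30, M_3 = -539/30.
On [6, 8], p(x) = -6 + 38/15·(x - 6) + 493/60·(x - 6)² - 43/15·(x - 6)³.
With (x - 6) = 2/3: p(20/3) = -611/405.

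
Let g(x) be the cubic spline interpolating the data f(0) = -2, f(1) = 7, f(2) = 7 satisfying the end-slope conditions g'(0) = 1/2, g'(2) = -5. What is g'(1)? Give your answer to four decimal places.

7.8750

Write M_i for g''(x_i). With h_i = 1, 1 and divided differences Δ_i = 9, 0, the continuity of g' gives the tridiagonal system
  1·M_0 + 4·M_1 + 1·M_2 = 6(Δ_1 - Δ_0) = -54
Clamped end conditions give two more equations: 2h_0·M_0 + h_0·M_1 = 6(Δ_0 - g'(0)) = 51 and h_1·M_1 + 2h_1·M_2 = 6(g'(2) - Δ_1) = -30.
Solving the tridiagonal system: M_0 = 145/4, M_1 = -43/2, M_2 = -17/4.
On [1, 2], g'(x) = b_1 + 2c_1·(x - 1) + 3d_1·(x - 1)² with b_1 = Δ_1 - h_1(2M_1 + M_2)/6 = 63/8, c_1 = M_1/2 = -43/4, d_1 = (M_2 - M_1)/(6h_1) = 23/8. So g'(1) = 63/8.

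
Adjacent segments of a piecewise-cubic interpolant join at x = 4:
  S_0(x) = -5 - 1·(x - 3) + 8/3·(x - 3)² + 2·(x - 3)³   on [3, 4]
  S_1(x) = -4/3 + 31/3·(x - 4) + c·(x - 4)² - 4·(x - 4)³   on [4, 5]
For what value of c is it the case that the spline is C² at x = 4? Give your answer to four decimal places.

8.6667

S_0''(x) = 16/3 + 12·(x - 3), so S_0''(4) = 52/3. On the right, S_1''(4) = 2c, so c = 26/3.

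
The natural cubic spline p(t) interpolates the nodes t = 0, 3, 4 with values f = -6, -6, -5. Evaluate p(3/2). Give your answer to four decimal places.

-6.4219

Let M_i = p''(x_i). Step sizes h_i = 3, 1; slopes of the chords Δ_i = (y_(i+1) - y_i)/h_i = 0, 1.
  3·M_0 + 8·M_1 + 1·M_2 = 6(Δ_1 - Δ_0) = 6
Natural end conditions: M_0 = M_2 = 0.
Solving the tridiagonal system: M_0 = 0, M_1 = 3/4, M_2 = 0.
On [0, 3], p(t) = -6 - 3/8·t + 0·t² + 1/24·t³.
With t = 3/2: p(3/2) = -411/64.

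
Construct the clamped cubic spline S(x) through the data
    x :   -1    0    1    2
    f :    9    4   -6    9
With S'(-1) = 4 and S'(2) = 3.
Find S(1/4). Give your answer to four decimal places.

With σ_i denoting the second derivative at x_i, h_i = 1, 1, 1, and Δ_i = (y_(i+1) − y_i)/h_i = -5, -10, 15:
  1·σ_0 + 4·σ_1 + 1·σ_2 = 6(Δ_1 - Δ_0) = -30
  1·σ_1 + 4·σ_2 + 1·σ_3 = 6(Δ_2 - Δ_1) = 150
Clamped end conditions give two more equations: 2h_0·σ_0 + h_0·σ_1 = 6(Δ_0 - S'(-1)) = -54 and h_2·σ_2 + 2h_2·σ_3 = 6(S'(2) - Δ_2) = -72.
Solving the tridiagonal system: σ_0 = -274/15, σ_1 = -262/15, σ_2 = 872/15, σ_3 = -976/15.
On [0, 1], S(x) = 4 - 208/15·x - 131/15·x² + 63/5·x³.
With x = 1/4: S(1/4) = 59/320.

0.1844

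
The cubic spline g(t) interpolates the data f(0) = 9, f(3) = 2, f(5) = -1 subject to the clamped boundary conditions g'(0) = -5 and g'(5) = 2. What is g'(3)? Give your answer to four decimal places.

Let M_i = g''(x_i). Step sizes h_i = 3, 2; slopes of the chords Δ_i = (y_(i+1) - y_i)/h_i = -7/3, -3/2.
  3·M_0 + 10·M_1 + 2·M_2 = 6(Δ_1 - Δ_0) = 5
Clamped end conditions give two more equations: 2h_0·M_0 + h_0·M_1 = 6(Δ_0 - g'(0)) = 16 and h_1·M_1 + 2h_1·M_2 = 6(g'(5) - Δ_1) = 21.
Forward elimination and back-substitution give M_0 = 107/30, M_1 = -9/5, M_2 = 123/20.
On [3, 5], g'(t) = b_1 + 2c_1·(t - 3) + 3d_1·(t - 3)² with b_1 = Δ_1 - h_1(2M_1 + M_2)/6 = -47/20, c_1 = M_1/2 = -9/10, d_1 = (M_2 - M_1)/(6h_1) = 53/80. So g'(3) = -47/20.

-2.3500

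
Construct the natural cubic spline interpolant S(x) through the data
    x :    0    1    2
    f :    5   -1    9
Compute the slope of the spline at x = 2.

14

With m_i denoting the second derivative at x_i, h_i = 1, 1, and Δ_i = (y_(i+1) − y_i)/h_i = -6, 10:
  1·m_0 + 4·m_1 + 1·m_2 = 6(Δ_1 - Δ_0) = 96
Natural end conditions: m_0 = m_2 = 0.
Forward elimination and back-substitution give m_0 = 0, m_1 = 24, m_2 = 0.
On [1, 2], S'(x) = b_1 + 2c_1·(x - 1) + 3d_1·(x - 1)² with b_1 = Δ_1 - h_1(2m_1 + m_2)/6 = 2, c_1 = m_1/2 = 12, d_1 = (m_2 - m_1)/(6h_1) = -4. So S'(2) = 14.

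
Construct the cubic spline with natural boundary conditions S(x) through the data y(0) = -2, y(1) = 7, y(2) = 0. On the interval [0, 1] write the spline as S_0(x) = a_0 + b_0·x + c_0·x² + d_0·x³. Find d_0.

-4

Let M_i = S''(x_i). Step sizes h_i = 1, 1; slopes of the chords Δ_i = (y_(i+1) - y_i)/h_i = 9, -7.
  1·M_0 + 4·M_1 + 1·M_2 = 6(Δ_1 - Δ_0) = -96
Natural end conditions: M_0 = M_2 = 0.
Hence M_0 = 0, M_1 = -24, M_2 = 0.
On [0, 1], with S_0(x) = a_0 + b_0·x + c_0·x² + d_0·x³: c_0 = M_0/2 = 0, d_0 = (M_1 - M_0)/(6h_0) = -4, b_0 = Δ_0 - h_0(2M_0 + M_1)/6 = 13.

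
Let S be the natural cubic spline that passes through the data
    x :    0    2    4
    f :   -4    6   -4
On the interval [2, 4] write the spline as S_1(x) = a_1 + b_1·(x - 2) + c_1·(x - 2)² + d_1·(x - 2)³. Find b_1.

0

Write M_i for S''(x_i). With h_i = 2, 2 and divided differences Δ_i = 5, -5, the continuity of S' gives the tridiagonal system
  2·M_0 + 8·M_1 + 2·M_2 = 6(Δ_1 - Δ_0) = -60
Natural end conditions: M_0 = M_2 = 0.
Hence M_0 = 0, M_1 = -15/2, M_2 = 0.
On [2, 4], with S_1(x) = a_1 + b_1·(x - 2) + c_1·(x - 2)² + d_1·(x - 2)³: c_1 = M_1/2 = -15/4, d_1 = (M_2 - M_1)/(6h_1) = 5/8, b_1 = Δ_1 - h_1(2M_1 + M_2)/6 = 0.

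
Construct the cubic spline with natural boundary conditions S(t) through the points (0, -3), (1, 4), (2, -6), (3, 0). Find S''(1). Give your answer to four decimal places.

Write M_i for S''(x_i). With h_i = 1, 1, 1 and divided differences Δ_i = 7, -10, 6, the continuity of S' gives the tridiagonal system
  1·M_0 + 4·M_1 + 1·M_2 = 6(Δ_1 - Δ_0) = -102
  1·M_1 + 4·M_2 + 1·M_3 = 6(Δ_2 - Δ_1) = 96
Natural end conditions: M_0 = M_3 = 0.
Solving the tridiagonal system: M_0 = 0, M_1 = -168/5, M_2 = 162/5, M_3 = 0.

-33.6000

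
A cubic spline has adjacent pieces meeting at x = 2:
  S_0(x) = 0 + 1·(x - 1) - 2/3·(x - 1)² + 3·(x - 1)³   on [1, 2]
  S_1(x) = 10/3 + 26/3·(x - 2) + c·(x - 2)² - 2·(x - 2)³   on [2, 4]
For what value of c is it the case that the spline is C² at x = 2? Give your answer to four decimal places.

8.3333

S_0''(x) = -4/3 + 18·(x - 1), so S_0''(2) = 50/3. On the right, S_1''(2) = 2c, so c = 25/3.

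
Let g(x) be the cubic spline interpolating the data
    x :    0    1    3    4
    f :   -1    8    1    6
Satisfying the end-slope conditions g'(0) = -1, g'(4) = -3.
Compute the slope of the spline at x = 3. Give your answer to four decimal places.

3.0714

With σ_i denoting the second derivative at x_i, h_i = 1, 2, 1, and Δ_i = (y_(i+1) − y_i)/h_i = 9, -7/2, 5:
  1·σ_0 + 6·σ_1 + 2·σ_2 = 6(Δ_1 - Δ_0) = -75
  2·σ_1 + 6·σ_2 + 1·σ_3 = 6(Δ_2 - Δ_1) = 51
Clamped end conditions give two more equations: 2h_0·σ_0 + h_0·σ_1 = 6(Δ_0 - g'(0)) = 60 and h_2·σ_2 + 2h_2·σ_3 = 6(g'(4) - Δ_2) = -48.
Solving the tridiagonal system: σ_0 = 307/7, σ_1 = -194/7, σ_2 = 166/7, σ_3 = -251/7.
On [3, 4], g'(x) = b_2 + 2c_2·(x - 3) + 3d_2·(x - 3)² with b_2 = Δ_2 - h_2(2σ_2 + σ_3)/6 = 43/14, c_2 = σ_2/2 = 83/7, d_2 = (σ_3 - σ_2)/(6h_2) = -139/14. So g'(3) = 43/14.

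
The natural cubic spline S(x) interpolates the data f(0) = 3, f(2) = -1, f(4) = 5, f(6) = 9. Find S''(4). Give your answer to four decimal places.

With σ_i denoting the second derivative at x_i, h_i = 2, 2, 2, and Δ_i = (y_(i+1) − y_i)/h_i = -2, 3, 2:
  2·σ_0 + 8·σ_1 + 2·σ_2 = 6(Δ_1 - Δ_0) = 30
  2·σ_1 + 8·σ_2 + 2·σ_3 = 6(Δ_2 - Δ_1) = -6
Natural end conditions: σ_0 = σ_3 = 0.
Solving: σ_0 = 0, σ_1 = 21/5, σ_2 = -9/5, σ_3 = 0.

-1.8000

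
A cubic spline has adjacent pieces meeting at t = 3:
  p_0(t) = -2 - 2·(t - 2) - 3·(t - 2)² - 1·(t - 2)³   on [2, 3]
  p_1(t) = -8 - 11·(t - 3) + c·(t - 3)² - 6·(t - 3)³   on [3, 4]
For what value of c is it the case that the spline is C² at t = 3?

-6

p_0''(t) = -6 - 6·(t - 2), so p_0''(3) = -12. On the right, p_1''(3) = 2c, so c = -6.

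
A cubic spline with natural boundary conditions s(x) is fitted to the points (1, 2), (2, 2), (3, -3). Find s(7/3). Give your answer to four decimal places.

Let m_i = s''(x_i). Step sizes h_i = 1, 1; slopes of the chords Δ_i = (y_(i+1) - y_i)/h_i = 0, -5.
  1·m_0 + 4·m_1 + 1·m_2 = 6(Δ_1 - Δ_0) = -30
Natural end conditions: m_0 = m_2 = 0.
Solving: m_0 = 0, m_1 = -15/2, m_2 = 0.
On [2, 3], s(x) = 2 - 5/2·(x - 2) - 15/4·(x - 2)² + 5/4·(x - 2)³.
With (x - 2) = 1/3: s(7/3) = 43/54.

0.7963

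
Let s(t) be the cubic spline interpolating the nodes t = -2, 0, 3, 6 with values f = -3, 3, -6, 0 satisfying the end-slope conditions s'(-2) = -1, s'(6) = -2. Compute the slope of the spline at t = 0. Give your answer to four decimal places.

1.3158

Put M_i = s'' at the i-th knot. Here h = (2, 3, 3) and Δ = (3, -3, 2), so the interior equations h_(i-1)·M_(i-1) + 2(h_(i-1)+h_i)·M_i + h_i·M_(i+1) = 6(Δ_i − Δ_(i-1)) read
  2·M_0 + 10·M_1 + 3·M_2 = 6(Δ_1 - Δ_0) = -36
  3·M_1 + 12·M_2 + 3·M_3 = 6(Δ_2 - Δ_1) = 30
Clamped end conditions give two more equations: 2h_0·M_0 + h_0·M_1 = 6(Δ_0 - s'(-2)) = 24 and h_2·M_2 + 2h_2·M_3 = 6(s'(6) - Δ_2) = -24.
Forward elimination and back-substitution give M_0 = 184/19, M_1 = -140/19, M_2 = 116/19, M_3 = -134/19.
On [0, 3], s'(t) = b_1 + 2c_1·t + 3d_1·t² with b_1 = Δ_1 - h_1(2M_1 + M_2)/6 = 25/19, c_1 = M_1/2 = -70/19, d_1 = (M_2 - M_1)/(6h_1) = 128/171. So s'(0) = 25/19.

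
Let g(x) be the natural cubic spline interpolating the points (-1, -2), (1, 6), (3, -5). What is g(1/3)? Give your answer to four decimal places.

5.0926

Let σ_i = g''(x_i). Step sizes h_i = 2, 2; slopes of the chords Δ_i = (y_(i+1) - y_i)/h_i = 4, -11/2.
  2·σ_0 + 8·σ_1 + 2·σ_2 = 6(Δ_1 - Δ_0) = -57
Natural end conditions: σ_0 = σ_2 = 0.
Solving: σ_0 = 0, σ_1 = -57/8, σ_2 = 0.
On [-1, 1], g(x) = -2 + 51/8·(x + 1) + 0·(x + 1)² - 19/32·(x + 1)³.
With (x + 1) = 4/3: g(1/3) = 275/54.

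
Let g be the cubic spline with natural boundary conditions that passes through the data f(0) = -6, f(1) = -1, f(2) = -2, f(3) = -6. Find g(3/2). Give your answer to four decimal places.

Put m_i = g'' at the i-th knot. Here h = (1, 1, 1) and Δ = (5, -1, -4), so the interior equations h_(i-1)·m_(i-1) + 2(h_(i-1)+h_i)·m_i + h_i·m_(i+1) = 6(Δ_i − Δ_(i-1)) read
  1·m_0 + 4·m_1 + 1·m_2 = 6(Δ_1 - Δ_0) = -36
  1·m_1 + 4·m_2 + 1·m_3 = 6(Δ_2 - Δ_1) = -18
Natural end conditions: m_0 = m_3 = 0.
Forward elimination and back-substitution give m_0 = 0, m_1 = -42/5, m_2 = -12/5, m_3 = 0.
On [1, 2], g(x) = -1 + 11/5·(x - 1) - 21/5·(x - 1)² + 1·(x - 1)³.
With (x - 1) = 1/2: g(3/2) = -33/40.

-0.8250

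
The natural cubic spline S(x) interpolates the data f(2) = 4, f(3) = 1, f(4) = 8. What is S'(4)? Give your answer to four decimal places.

9.5000

With m_i denoting the second derivative at x_i, h_i = 1, 1, and Δ_i = (y_(i+1) − y_i)/h_i = -3, 7:
  1·m_0 + 4·m_1 + 1·m_2 = 6(Δ_1 - Δ_0) = 60
Natural end conditions: m_0 = m_2 = 0.
Solving: m_0 = 0, m_1 = 15, m_2 = 0.
On [3, 4], S'(x) = b_1 + 2c_1·(x - 3) + 3d_1·(x - 3)² with b_1 = Δ_1 - h_1(2m_1 + m_2)/6 = 2, c_1 = m_1/2 = 15/2, d_1 = (m_2 - m_1)/(6h_1) = -5/2. So S'(4) = 19/2.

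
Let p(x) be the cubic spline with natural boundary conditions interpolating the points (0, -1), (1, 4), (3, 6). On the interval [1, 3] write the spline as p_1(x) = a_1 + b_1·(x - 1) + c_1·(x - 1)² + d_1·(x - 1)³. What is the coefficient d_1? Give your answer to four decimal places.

Put M_i = p'' at the i-th knot. Here h = (1, 2) and Δ = (5, 1), so the interior equations h_(i-1)·M_(i-1) + 2(h_(i-1)+h_i)·M_i + h_i·M_(i+1) = 6(Δ_i − Δ_(i-1)) read
  1·M_0 + 6·M_1 + 2·M_2 = 6(Δ_1 - Δ_0) = -24
Natural end conditions: M_0 = M_2 = 0.
Hence M_0 = 0, M_1 = -4, M_2 = 0.
On [1, 3], with p_1(x) = a_1 + b_1·(x - 1) + c_1·(x - 1)² + d_1·(x - 1)³: c_1 = M_1/2 = -2, d_1 = (M_2 - M_1)/(6h_1) = 1/3, b_1 = Δ_1 - h_1(2M_1 + M_2)/6 = 11/3.

0.3333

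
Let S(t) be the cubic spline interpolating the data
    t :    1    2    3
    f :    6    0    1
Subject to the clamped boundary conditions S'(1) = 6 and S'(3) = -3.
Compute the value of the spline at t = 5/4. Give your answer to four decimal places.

6.1172

Put M_i = S'' at the i-th knot. Here h = (1, 1) and Δ = (-6, 1), so the interior equations h_(i-1)·M_(i-1) + 2(h_(i-1)+h_i)·M_i + h_i·M_(i+1) = 6(Δ_i − Δ_(i-1)) read
  1·M_0 + 4·M_1 + 1·M_2 = 6(Δ_1 - Δ_0) = 42
Clamped end conditions give two more equations: 2h_0·M_0 + h_0·M_1 = 6(Δ_0 - S'(1)) = -72 and h_1·M_1 + 2h_1·M_2 = 6(S'(3) - Δ_1) = -24.
Hence M_0 = -51, M_1 = 30, M_2 = -27.
On [1, 2], S(t) = 6 + 6·(t - 1) - 51/2·(t - 1)² + 27/2·(t - 1)³.
With (t - 1) = 1/4: S(5/4) = 783/128.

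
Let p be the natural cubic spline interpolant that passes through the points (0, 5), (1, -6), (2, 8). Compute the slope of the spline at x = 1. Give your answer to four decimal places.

1.5000

Let M_i = p''(x_i). Step sizes h_i = 1, 1; slopes of the chords Δ_i = (y_(i+1) - y_i)/h_i = -11, 14.
  1·M_0 + 4·M_1 + 1·M_2 = 6(Δ_1 - Δ_0) = 150
Natural end conditions: M_0 = M_2 = 0.
Solving: M_0 = 0, M_1 = 75/2, M_2 = 0.
On [1, 2], p'(x) = b_1 + 2c_1·(x - 1) + 3d_1·(x - 1)² with b_1 = Δ_1 - h_1(2M_1 + M_2)/6 = 3/2, c_1 = M_1/2 = 75/4, d_1 = (M_2 - M_1)/(6h_1) = -25/4. So p'(1) = 3/2.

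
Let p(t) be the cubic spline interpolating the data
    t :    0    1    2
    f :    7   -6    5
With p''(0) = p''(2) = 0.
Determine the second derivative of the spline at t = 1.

36

With M_i denoting the second derivative at x_i, h_i = 1, 1, and Δ_i = (y_(i+1) − y_i)/h_i = -13, 11:
  1·M_0 + 4·M_1 + 1·M_2 = 6(Δ_1 - Δ_0) = 144
Natural end conditions: M_0 = M_2 = 0.
Solving the tridiagonal system: M_0 = 0, M_1 = 36, M_2 = 0.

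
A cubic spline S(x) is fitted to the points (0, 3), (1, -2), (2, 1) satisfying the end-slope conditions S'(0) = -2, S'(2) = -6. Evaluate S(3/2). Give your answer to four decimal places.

0.3125

Put M_i = S'' at the i-th knot. Here h = (1, 1) and Δ = (-5, 3), so the interior equations h_(i-1)·M_(i-1) + 2(h_(i-1)+h_i)·M_i + h_i·M_(i+1) = 6(Δ_i − Δ_(i-1)) read
  1·M_0 + 4·M_1 + 1·M_2 = 6(Δ_1 - Δ_0) = 48
Clamped end conditions give two more equations: 2h_0·M_0 + h_0·M_1 = 6(Δ_0 - S'(0)) = -18 and h_1·M_1 + 2h_1·M_2 = 6(S'(2) - Δ_1) = -54.
Solving the tridiagonal system: M_0 = -23, M_1 = 28, M_2 = -41.
On [1, 2], S(x) = -2 + 1/2·(x - 1) + 14·(x - 1)² - 23/2·(x - 1)³.
With (x - 1) = 1/2: S(3/2) = 5/16.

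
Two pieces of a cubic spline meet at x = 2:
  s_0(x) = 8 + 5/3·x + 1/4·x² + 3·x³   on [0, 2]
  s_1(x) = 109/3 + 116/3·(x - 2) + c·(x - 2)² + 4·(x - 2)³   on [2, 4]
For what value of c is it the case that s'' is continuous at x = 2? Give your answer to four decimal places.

18.2500

s_0''(x) = 1/2 + 18·x, so s_0''(2) = 73/2. On the right, s_1''(2) = 2c, so c = 73/4.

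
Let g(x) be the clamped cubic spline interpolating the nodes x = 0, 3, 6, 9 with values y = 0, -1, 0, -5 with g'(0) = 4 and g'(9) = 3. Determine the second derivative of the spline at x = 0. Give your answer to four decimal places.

-5.6000

With m_i denoting the second derivative at x_i, h_i = 3, 3, 3, and Δ_i = (y_(i+1) − y_i)/h_i = -1/3, 1/3, -5/3:
  3·m_0 + 12·m_1 + 3·m_2 = 6(Δ_1 - Δ_0) = 4
  3·m_1 + 12·m_2 + 3·m_3 = 6(Δ_2 - Δ_1) = -12
Clamped end conditions give two more equations: 2h_0·m_0 + h_0·m_1 = 6(Δ_0 - g'(0)) = -26 and h_2·m_2 + 2h_2·m_3 = 6(g'(9) - Δ_2) = 28.
Hence m_0 = -28/5, m_1 = 38/15, m_2 = -16/5, m_3 = 94/15.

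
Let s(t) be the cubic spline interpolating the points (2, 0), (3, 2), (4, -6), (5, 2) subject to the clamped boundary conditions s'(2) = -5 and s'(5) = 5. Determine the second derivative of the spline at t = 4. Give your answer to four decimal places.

Write M_i for s''(x_i). With h_i = 1, 1, 1 and divided differences Δ_i = 2, -8, 8, the continuity of s' gives the tridiagonal system
  1·M_0 + 4·M_1 + 1·M_2 = 6(Δ_1 - Δ_0) = -60
  1·M_1 + 4·M_2 + 1·M_3 = 6(Δ_2 - Δ_1) = 96
Clamped end conditions give two more equations: 2h_0·M_0 + h_0·M_1 = 6(Δ_0 - s'(2)) = 42 and h_2·M_2 + 2h_2·M_3 = 6(s'(5) - Δ_2) = -18.
Forward elimination and back-substitution give M_0 = 574/15, M_1 = -518/15, M_2 = 598/15, M_3 = -434/15.

39.8667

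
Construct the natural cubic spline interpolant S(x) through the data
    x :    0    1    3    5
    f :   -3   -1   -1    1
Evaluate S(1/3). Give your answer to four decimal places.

Write M_i for S''(x_i). With h_i = 1, 2, 2 and divided differences Δ_i = 2, 0, 1, the continuity of S' gives the tridiagonal system
  1·M_0 + 6·M_1 + 2·M_2 = 6(Δ_1 - Δ_0) = -12
  2·M_1 + 8·M_2 + 2·M_3 = 6(Δ_2 - Δ_1) = 6
Natural end conditions: M_0 = M_3 = 0.
Hence M_0 = 0, M_1 = -27/11, M_2 = 15/11, M_3 = 0.
On [0, 1], S(x) = -3 + 53/22·x + 0·x² - 9/22·x³.
With x = 1/3: S(1/3) = -73/33.

-2.2121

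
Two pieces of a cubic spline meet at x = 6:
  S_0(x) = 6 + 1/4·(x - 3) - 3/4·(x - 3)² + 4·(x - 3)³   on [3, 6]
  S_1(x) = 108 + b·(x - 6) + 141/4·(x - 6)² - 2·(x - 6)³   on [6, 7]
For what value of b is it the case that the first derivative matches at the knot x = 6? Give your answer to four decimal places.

S_0'(x) = 1/4 - 3/2·(x - 3) + 12·(x - 3)², so S_0'(6) = 415/4. On the right, S_1'(6) = b, so b = 415/4.

103.7500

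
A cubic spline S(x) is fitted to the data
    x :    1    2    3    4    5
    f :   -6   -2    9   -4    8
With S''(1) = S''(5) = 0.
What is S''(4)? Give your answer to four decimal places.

51.2143

With m_i denoting the second derivative at x_i, h_i = 1, 1, 1, 1, and Δ_i = (y_(i+1) − y_i)/h_i = 4, 11, -13, 12:
  1·m_0 + 4·m_1 + 1·m_2 = 6(Δ_1 - Δ_0) = 42
  1·m_1 + 4·m_2 + 1·m_3 = 6(Δ_2 - Δ_1) = -144
  1·m_2 + 4·m_3 + 1·m_4 = 6(Δ_3 - Δ_2) = 150
Natural end conditions: m_0 = m_4 = 0.
Forward elimination and back-substitution give m_0 = 0, m_1 = 339/14, m_2 = -384/7, m_3 = 717/14, m_4 = 0.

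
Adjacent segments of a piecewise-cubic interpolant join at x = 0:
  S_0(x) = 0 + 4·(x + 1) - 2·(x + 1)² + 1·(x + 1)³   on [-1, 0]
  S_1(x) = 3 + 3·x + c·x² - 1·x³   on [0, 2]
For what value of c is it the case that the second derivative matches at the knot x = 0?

1

S_0''(x) = -4 + 6·(x + 1), so S_0''(0) = 2. On the right, S_1''(0) = 2c, so c = 1.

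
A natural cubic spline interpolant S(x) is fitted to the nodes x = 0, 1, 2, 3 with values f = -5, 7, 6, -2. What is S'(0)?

Put σ_i = S'' at the i-th knot. Here h = (1, 1, 1) and Δ = (12, -1, -8), so the interior equations h_(i-1)·σ_(i-1) + 2(h_(i-1)+h_i)·σ_i + h_i·σ_(i+1) = 6(Δ_i − Δ_(i-1)) read
  1·σ_0 + 4·σ_1 + 1·σ_2 = 6(Δ_1 - Δ_0) = -78
  1·σ_1 + 4·σ_2 + 1·σ_3 = 6(Δ_2 - Δ_1) = -42
Natural end conditions: σ_0 = σ_3 = 0.
Solving: σ_0 = 0, σ_1 = -18, σ_2 = -6, σ_3 = 0.
On [0, 1], S'(x) = b_0 + 2c_0·x + 3d_0·x² with b_0 = Δ_0 - h_0(2σ_0 + σ_1)/6 = 15, c_0 = σ_0/2 = 0, d_0 = (σ_1 - σ_0)/(6h_0) = -3. So S'(0) = 15.

15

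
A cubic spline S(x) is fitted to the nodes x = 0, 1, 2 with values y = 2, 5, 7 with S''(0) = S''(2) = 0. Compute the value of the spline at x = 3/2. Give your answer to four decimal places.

6.0938

Let m_i = S''(x_i). Step sizes h_i = 1, 1; slopes of the chords Δ_i = (y_(i+1) - y_i)/h_i = 3, 2.
  1·m_0 + 4·m_1 + 1·m_2 = 6(Δ_1 - Δ_0) = -6
Natural end conditions: m_0 = m_2 = 0.
Solving: m_0 = 0, m_1 = -3/2, m_2 = 0.
On [1, 2], S(x) = 5 + 5/2·(x - 1) - 3/4·(x - 1)² + 1/4·(x - 1)³.
With (x - 1) = 1/2: S(3/2) = 195/32.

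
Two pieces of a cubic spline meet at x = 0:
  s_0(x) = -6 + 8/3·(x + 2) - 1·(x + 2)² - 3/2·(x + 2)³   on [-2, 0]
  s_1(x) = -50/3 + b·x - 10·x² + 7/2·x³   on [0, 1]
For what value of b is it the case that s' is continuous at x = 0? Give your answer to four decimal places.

-19.3333

s_0'(x) = 8/3 - 2·(x + 2) - 9/2·(x + 2)², so s_0'(0) = -58/3. On the right, s_1'(0) = b, so b = -58/3.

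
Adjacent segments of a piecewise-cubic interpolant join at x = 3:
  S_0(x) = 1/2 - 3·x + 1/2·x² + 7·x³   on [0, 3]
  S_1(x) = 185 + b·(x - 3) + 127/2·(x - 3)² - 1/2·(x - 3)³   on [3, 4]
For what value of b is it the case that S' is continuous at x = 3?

189

S_0'(x) = -3 + 1·x + 21·x², so S_0'(3) = 189. On the right, S_1'(3) = b, so b = 189.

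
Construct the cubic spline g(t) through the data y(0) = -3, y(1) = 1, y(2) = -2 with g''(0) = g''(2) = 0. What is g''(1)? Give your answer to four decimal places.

-10.5000

Let M_i = g''(x_i). Step sizes h_i = 1, 1; slopes of the chords Δ_i = (y_(i+1) - y_i)/h_i = 4, -3.
  1·M_0 + 4·M_1 + 1·M_2 = 6(Δ_1 - Δ_0) = -42
Natural end conditions: M_0 = M_2 = 0.
Hence M_0 = 0, M_1 = -21/2, M_2 = 0.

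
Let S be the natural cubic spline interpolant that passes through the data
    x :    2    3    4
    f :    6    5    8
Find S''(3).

6

Put M_i = S'' at the i-th knot. Here h = (1, 1) and Δ = (-1, 3), so the interior equations h_(i-1)·M_(i-1) + 2(h_(i-1)+h_i)·M_i + h_i·M_(i+1) = 6(Δ_i − Δ_(i-1)) read
  1·M_0 + 4·M_1 + 1·M_2 = 6(Δ_1 - Δ_0) = 24
Natural end conditions: M_0 = M_2 = 0.
Solving the tridiagonal system: M_0 = 0, M_1 = 6, M_2 = 0.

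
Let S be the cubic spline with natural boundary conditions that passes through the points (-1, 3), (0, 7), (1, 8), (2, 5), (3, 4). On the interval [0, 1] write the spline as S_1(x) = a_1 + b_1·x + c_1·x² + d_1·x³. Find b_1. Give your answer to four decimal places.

Write m_i for S''(x_i). With h_i = 1, 1, 1, 1 and divided differences Δ_i = 4, 1, -3, -1, the continuity of S' gives the tridiagonal system
  1·m_0 + 4·m_1 + 1·m_2 = 6(Δ_1 - Δ_0) = -18
  1·m_1 + 4·m_2 + 1·m_3 = 6(Δ_2 - Δ_1) = -24
  1·m_2 + 4·m_3 + 1·m_4 = 6(Δ_3 - Δ_2) = 12
Natural end conditions: m_0 = m_4 = 0.
Solving: m_0 = 0, m_1 = -81/28, m_2 = -45/7, m_3 = 129/28, m_4 = 0.
On [0, 1], with S_1(x) = a_1 + b_1·x + c_1·x² + d_1·x³: c_1 = m_1/2 = -81/56, d_1 = (m_2 - m_1)/(6h_1) = -33/56, b_1 = Δ_1 - h_1(2m_1 + m_2)/6 = 85/28.

3.0357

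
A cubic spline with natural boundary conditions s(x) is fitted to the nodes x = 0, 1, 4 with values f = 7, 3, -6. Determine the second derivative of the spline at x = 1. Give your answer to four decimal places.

Put m_i = s'' at the i-th knot. Here h = (1, 3) and Δ = (-4, -3), so the interior equations h_(i-1)·m_(i-1) + 2(h_(i-1)+h_i)·m_i + h_i·m_(i+1) = 6(Δ_i − Δ_(i-1)) read
  1·m_0 + 8·m_1 + 3·m_2 = 6(Δ_1 - Δ_0) = 6
Natural end conditions: m_0 = m_2 = 0.
Hence m_0 = 0, m_1 = 3/4, m_2 = 0.

0.7500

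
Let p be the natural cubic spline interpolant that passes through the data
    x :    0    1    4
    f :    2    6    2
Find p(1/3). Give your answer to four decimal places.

With m_i denoting the second derivative at x_i, h_i = 1, 3, and Δ_i = (y_(i+1) − y_i)/h_i = 4, -4/3:
  1·m_0 + 8·m_1 + 3·m_2 = 6(Δ_1 - Δ_0) = -32
Natural end conditions: m_0 = m_2 = 0.
Hence m_0 = 0, m_1 = -4, m_2 = 0.
On [0, 1], p(x) = 2 + 14/3·x + 0·x² - 2/3·x³.
With x = 1/3: p(1/3) = 286/81.

3.5309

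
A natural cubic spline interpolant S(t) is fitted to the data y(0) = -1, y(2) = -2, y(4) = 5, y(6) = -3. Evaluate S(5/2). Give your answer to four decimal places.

-0.2156

With σ_i denoting the second derivative at x_i, h_i = 2, 2, 2, and Δ_i = (y_(i+1) − y_i)/h_i = -1/2, 7/2, -4:
  2·σ_0 + 8·σ_1 + 2·σ_2 = 6(Δ_1 - Δ_0) = 24
  2·σ_1 + 8·σ_2 + 2·σ_3 = 6(Δ_2 - Δ_1) = -45
Natural end conditions: σ_0 = σ_3 = 0.
Forward elimination and back-substitution give σ_0 = 0, σ_1 = 47/10, σ_2 = -34/5, σ_3 = 0.
On [2, 4], S(t) = -2 + 79/30·(t - 2) + 47/20·(t - 2)² - 23/24·(t - 2)³.
With (t - 2) = 1/2: S(5/2) = -69/320.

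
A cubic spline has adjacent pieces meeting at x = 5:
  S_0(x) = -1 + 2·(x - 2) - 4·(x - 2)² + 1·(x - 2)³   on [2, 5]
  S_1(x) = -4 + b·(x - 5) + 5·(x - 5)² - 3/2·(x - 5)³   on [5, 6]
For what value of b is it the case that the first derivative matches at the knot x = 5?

5

S_0'(x) = 2 - 8·(x - 2) + 3·(x - 2)², so S_0'(5) = 5. On the right, S_1'(5) = b, so b = 5.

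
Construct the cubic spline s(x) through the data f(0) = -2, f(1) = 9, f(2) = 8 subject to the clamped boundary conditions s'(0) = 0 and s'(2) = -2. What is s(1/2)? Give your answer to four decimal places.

Let m_i = s''(x_i). Step sizes h_i = 1, 1; slopes of the chords Δ_i = (y_(i+1) - y_i)/h_i = 11, -1.
  1·m_0 + 4·m_1 + 1·m_2 = 6(Δ_1 - Δ_0) = -72
Clamped end conditions give two more equations: 2h_0·m_0 + h_0·m_1 = 6(Δ_0 - s'(0)) = 66 and h_1·m_1 + 2h_1·m_2 = 6(s'(2) - Δ_1) = -6.
Solving: m_0 = 50, m_1 = -34, m_2 = 14.
On [0, 1], s(x) = -2 + 0·x + 25·x² - 14·x³.
With x = 1/2: s(1/2) = 5/2.

2.5000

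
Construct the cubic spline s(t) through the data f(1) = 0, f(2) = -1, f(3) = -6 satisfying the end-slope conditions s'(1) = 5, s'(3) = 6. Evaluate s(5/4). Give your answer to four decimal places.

0.8867

Write σ_i for s''(x_i). With h_i = 1, 1 and divided differences Δ_i = -1, -5, the continuity of s' gives the tridiagonal system
  1·σ_0 + 4·σ_1 + 1·σ_2 = 6(Δ_1 - Δ_0) = -24
Clamped end conditions give two more equations: 2h_0·σ_0 + h_0·σ_1 = 6(Δ_0 - s'(1)) = -36 and h_1·σ_1 + 2h_1·σ_2 = 6(s'(3) - Δ_1) = 66.
Solving the tridiagonal system: σ_0 = -23/2, σ_1 = -13, σ_2 = 79/2.
On [1, 2], s(t) = 0 + 5·(t - 1) - 23/4·(t - 1)² - 1/4·(t - 1)³.
With (t - 1) = 1/4: s(5/4) = 227/256.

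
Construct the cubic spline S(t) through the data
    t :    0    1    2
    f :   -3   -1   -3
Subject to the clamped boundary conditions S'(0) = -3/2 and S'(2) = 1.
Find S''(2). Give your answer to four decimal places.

16.2500

With M_i denoting the second derivative at x_i, h_i = 1, 1, and Δ_i = (y_(i+1) − y_i)/h_i = 2, -2:
  1·M_0 + 4·M_1 + 1·M_2 = 6(Δ_1 - Δ_0) = -24
Clamped end conditions give two more equations: 2h_0·M_0 + h_0·M_1 = 6(Δ_0 - S'(0)) = 21 and h_1·M_1 + 2h_1·M_2 = 6(S'(2) - Δ_1) = 18.
Hence M_0 = 71/4, M_1 = -29/2, M_2 = 65/4.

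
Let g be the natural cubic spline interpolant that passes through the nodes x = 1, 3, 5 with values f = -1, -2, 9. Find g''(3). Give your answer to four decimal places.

4.5000

Write M_i for g''(x_i). With h_i = 2, 2 and divided differences Δ_i = -1/2, 11/2, the continuity of g' gives the tridiagonal system
  2·M_0 + 8·M_1 + 2·M_2 = 6(Δ_1 - Δ_0) = 36
Natural end conditions: M_0 = M_2 = 0.
Solving the tridiagonal system: M_0 = 0, M_1 = 9/2, M_2 = 0.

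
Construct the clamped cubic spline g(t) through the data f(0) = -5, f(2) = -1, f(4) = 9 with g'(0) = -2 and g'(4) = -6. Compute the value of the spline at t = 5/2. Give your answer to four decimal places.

3.1641

Let σ_i = g''(x_i). Step sizes h_i = 2, 2; slopes of the chords Δ_i = (y_(i+1) - y_i)/h_i = 2, 5.
  2·σ_0 + 8·σ_1 + 2·σ_2 = 6(Δ_1 - Δ_0) = 18
Clamped end conditions give two more equations: 2h_0·σ_0 + h_0·σ_1 = 6(Δ_0 - g'(0)) = 24 and h_1·σ_1 + 2h_1·σ_2 = 6(g'(4) - Δ_1) = -66.
Hence σ_0 = 11/4, σ_1 = 13/2, σ_2 = -79/4.
On [2, 4], g(t) = -1 + 29/4·(t - 2) + 13/4·(t - 2)² - 35/16·(t - 2)³.
With (t - 2) = 1/2: g(5/2) = 405/128.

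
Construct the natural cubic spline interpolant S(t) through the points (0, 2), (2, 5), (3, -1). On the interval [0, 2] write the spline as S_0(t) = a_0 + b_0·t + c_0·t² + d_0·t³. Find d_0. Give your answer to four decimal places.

-0.6250

Put σ_i = S'' at the i-th knot. Here h = (2, 1) and Δ = (3/2, -6), so the interior equations h_(i-1)·σ_(i-1) + 2(h_(i-1)+h_i)·σ_i + h_i·σ_(i+1) = 6(Δ_i − Δ_(i-1)) read
  2·σ_0 + 6·σ_1 + 1·σ_2 = 6(Δ_1 - Δ_0) = -45
Natural end conditions: σ_0 = σ_2 = 0.
Solving the tridiagonal system: σ_0 = 0, σ_1 = -15/2, σ_2 = 0.
On [0, 2], with S_0(t) = a_0 + b_0·t + c_0·t² + d_0·t³: c_0 = σ_0/2 = 0, d_0 = (σ_1 - σ_0)/(6h_0) = -5/8, b_0 = Δ_0 - h_0(2σ_0 + σ_1)/6 = 4.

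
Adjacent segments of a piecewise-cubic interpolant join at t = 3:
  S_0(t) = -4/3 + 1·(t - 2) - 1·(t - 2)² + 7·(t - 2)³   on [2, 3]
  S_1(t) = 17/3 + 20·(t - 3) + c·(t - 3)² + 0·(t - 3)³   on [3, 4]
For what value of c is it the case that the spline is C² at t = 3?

20

S_0''(t) = -2 + 42·(t - 2), so S_0''(3) = 40. On the right, S_1''(3) = 2c, so c = 20.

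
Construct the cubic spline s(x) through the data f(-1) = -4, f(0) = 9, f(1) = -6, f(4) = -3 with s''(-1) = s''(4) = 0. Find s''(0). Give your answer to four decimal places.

Put M_i = s'' at the i-th knot. Here h = (1, 1, 3) and Δ = (13, -15, 1), so the interior equations h_(i-1)·M_(i-1) + 2(h_(i-1)+h_i)·M_i + h_i·M_(i+1) = 6(Δ_i − Δ_(i-1)) read
  1·M_0 + 4·M_1 + 1·M_2 = 6(Δ_1 - Δ_0) = -168
  1·M_1 + 8·M_2 + 3·M_3 = 6(Δ_2 - Δ_1) = 96
Natural end conditions: M_0 = M_3 = 0.
Solving the tridiagonal system: M_0 = 0, M_1 = -1440/31, M_2 = 552/31, M_3 = 0.

-46.4516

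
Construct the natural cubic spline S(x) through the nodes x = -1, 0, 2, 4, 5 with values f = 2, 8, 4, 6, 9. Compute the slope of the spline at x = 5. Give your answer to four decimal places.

Let M_i = S''(x_i). Step sizes h_i = 1, 2, 2, 1; slopes of the chords Δ_i = (y_(i+1) - y_i)/h_i = 6, -2, 1, 3.
  1·M_0 + 6·M_1 + 2·M_2 = 6(Δ_1 - Δ_0) = -48
  2·M_1 + 8·M_2 + 2·M_3 = 6(Δ_2 - Δ_1) = 18
  2·M_2 + 6·M_3 + 1·M_4 = 6(Δ_3 - Δ_2) = 12
Natural end conditions: M_0 = M_4 = 0.
Solving the tridiagonal system: M_0 = 0, M_1 = -19/2, M_2 = 9/2, M_3 = 1/2, M_4 = 0.
On [4, 5], S'(x) = b_3 + 2c_3·(x - 4) + 3d_3·(x - 4)² with b_3 = Δ_3 - h_3(2M_3 + M_4)/6 = 17/6, c_3 = M_3/2 = 1/4, d_3 = (M_4 - M_3)/(6h_3) = -1/12. So S'(5) = 37/12.

3.0833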